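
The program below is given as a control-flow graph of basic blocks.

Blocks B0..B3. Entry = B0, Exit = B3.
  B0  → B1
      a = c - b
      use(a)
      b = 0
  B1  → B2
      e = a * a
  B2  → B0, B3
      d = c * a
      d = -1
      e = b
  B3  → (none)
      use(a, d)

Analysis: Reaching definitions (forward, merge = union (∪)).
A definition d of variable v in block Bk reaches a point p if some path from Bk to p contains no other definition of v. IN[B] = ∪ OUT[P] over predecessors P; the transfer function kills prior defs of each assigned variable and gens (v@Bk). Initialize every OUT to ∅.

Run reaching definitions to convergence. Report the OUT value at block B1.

Converged values:
  B0:   IN={a@B0, b@B0, d@B2, e@B2}   OUT={a@B0, b@B0, d@B2, e@B2}
  B1:   IN={a@B0, b@B0, d@B2, e@B2}   OUT={a@B0, b@B0, d@B2, e@B1}
  B2:   IN={a@B0, b@B0, d@B2, e@B1}   OUT={a@B0, b@B0, d@B2, e@B2}
  B3:   IN={a@B0, b@B0, d@B2, e@B2}   OUT={a@B0, b@B0, d@B2, e@B2}

Merge at B1: IN[B1] = OUT[B0] = {a@B0, b@B0, d@B2, e@B2}
Applying B1's transfer function to that IN value gives OUT[B1] (row B1 above).

Answer: {a@B0, b@B0, d@B2, e@B1}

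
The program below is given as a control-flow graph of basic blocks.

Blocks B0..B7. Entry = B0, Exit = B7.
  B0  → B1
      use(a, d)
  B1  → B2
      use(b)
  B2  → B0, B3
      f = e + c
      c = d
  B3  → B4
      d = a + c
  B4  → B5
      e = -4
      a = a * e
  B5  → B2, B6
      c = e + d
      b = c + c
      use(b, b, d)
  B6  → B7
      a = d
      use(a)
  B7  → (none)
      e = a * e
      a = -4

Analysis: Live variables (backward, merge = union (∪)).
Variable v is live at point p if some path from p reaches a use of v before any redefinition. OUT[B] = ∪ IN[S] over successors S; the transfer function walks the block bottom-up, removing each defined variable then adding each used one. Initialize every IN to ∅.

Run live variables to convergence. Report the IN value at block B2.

Converged values:
  B0:  IN={a, b, c, d, e}  OUT={a, b, c, d, e}
  B1:  IN={a, b, c, d, e}  OUT={a, b, c, d, e}
  B2:  IN={a, b, c, d, e}  OUT={a, b, c, d, e}
  B3:  IN={a, c}  OUT={a, d}
  B4:  IN={a, d}  OUT={a, d, e}
  B5:  IN={a, d, e}  OUT={a, b, c, d, e}
  B6:  IN={d, e}  OUT={a, e}
  B7:  IN={a, e}  OUT={}

Merge at B2: OUT[B2] = IN[B0] ⊔ IN[B3] = {a, b, c, d, e}
Applying B2's transfer function to that OUT value gives IN[B2] (row B2 above).

Answer: {a, b, c, d, e}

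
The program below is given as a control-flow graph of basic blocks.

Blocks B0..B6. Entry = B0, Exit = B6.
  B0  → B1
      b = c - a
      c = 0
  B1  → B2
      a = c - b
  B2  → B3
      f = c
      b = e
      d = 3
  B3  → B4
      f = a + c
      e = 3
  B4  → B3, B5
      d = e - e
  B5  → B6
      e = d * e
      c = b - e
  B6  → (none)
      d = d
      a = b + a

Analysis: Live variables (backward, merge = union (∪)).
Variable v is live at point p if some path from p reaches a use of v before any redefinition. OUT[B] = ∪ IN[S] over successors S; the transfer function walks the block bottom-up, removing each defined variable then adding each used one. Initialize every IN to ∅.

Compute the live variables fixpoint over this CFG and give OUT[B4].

Converged values:
  B0:  IN={a, c, e}  OUT={b, c, e}
  B1:  IN={b, c, e}  OUT={a, c, e}
  B2:  IN={a, c, e}  OUT={a, b, c}
  B3:  IN={a, b, c}  OUT={a, b, c, e}
  B4:  IN={a, b, c, e}  OUT={a, b, c, d, e}
  B5:  IN={a, b, d, e}  OUT={a, b, d}
  B6:  IN={a, b, d}  OUT={}

Merge at B4: OUT[B4] = IN[B3] ⊔ IN[B5] = {a, b, c, d, e}

Answer: {a, b, c, d, e}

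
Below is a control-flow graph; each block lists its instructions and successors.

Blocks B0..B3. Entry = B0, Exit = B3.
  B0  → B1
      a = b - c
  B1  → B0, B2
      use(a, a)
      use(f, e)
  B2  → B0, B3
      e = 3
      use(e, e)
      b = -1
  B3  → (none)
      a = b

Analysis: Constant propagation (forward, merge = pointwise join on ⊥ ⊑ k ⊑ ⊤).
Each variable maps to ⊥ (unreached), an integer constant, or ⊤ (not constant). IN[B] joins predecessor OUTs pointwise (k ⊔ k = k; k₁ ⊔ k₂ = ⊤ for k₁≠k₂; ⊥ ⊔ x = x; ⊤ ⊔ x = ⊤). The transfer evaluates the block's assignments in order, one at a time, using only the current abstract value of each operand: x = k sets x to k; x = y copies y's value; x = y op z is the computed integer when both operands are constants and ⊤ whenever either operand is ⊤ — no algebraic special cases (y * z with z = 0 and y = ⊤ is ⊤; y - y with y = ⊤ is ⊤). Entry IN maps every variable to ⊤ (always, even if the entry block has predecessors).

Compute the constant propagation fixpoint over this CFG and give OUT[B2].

Fixpoint table:
  B0:   IN=(all ⊤)   OUT=(all ⊤)
  B1:   IN=(all ⊤)   OUT=(all ⊤)
  B2:   IN=(all ⊤)   OUT={b:-1, e:3; rest ⊤}
  B3:   IN={b:-1, e:3; rest ⊤}   OUT={a:-1, b:-1, e:3; rest ⊤}

Merge at B2: IN[B2] = OUT[B1] = {a: ⊤, b: ⊤, c: ⊤, d: ⊤, e: ⊤, f: ⊤}
Applying B2's transfer function to that IN value gives OUT[B2] (row B2 above).

Answer: {a: ⊤, b: -1, c: ⊤, d: ⊤, e: 3, f: ⊤}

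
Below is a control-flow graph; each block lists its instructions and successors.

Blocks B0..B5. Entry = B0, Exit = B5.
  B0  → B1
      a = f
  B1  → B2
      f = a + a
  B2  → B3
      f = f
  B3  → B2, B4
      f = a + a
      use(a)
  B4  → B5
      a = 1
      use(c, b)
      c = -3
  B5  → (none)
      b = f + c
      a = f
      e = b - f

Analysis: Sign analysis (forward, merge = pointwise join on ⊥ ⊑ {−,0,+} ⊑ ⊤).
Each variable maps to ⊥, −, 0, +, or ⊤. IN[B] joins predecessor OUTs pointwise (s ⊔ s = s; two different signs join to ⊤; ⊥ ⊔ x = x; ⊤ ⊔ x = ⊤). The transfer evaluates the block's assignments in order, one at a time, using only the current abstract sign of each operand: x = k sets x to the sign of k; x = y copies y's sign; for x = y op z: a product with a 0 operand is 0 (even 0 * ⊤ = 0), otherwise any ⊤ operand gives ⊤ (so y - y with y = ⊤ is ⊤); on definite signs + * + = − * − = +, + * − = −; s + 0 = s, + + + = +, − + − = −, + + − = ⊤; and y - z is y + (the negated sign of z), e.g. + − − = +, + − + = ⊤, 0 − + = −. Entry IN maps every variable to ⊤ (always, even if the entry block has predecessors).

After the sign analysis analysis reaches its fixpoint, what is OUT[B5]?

Per-block solution:
  B0:  IN=(all ⊤)  OUT=(all ⊤)
  B1:  IN=(all ⊤)  OUT=(all ⊤)
  B2:  IN=(all ⊤)  OUT=(all ⊤)
  B3:  IN=(all ⊤)  OUT=(all ⊤)
  B4:  IN=(all ⊤)  OUT={a:+, c:-; rest ⊤}
  B5:  IN={a:+, c:-; rest ⊤}  OUT={c:-; rest ⊤}

Merge at B5: IN[B5] = OUT[B4] = {a: +, b: ⊤, c: -, d: ⊤, e: ⊤, f: ⊤}
Applying B5's transfer function to that IN value gives OUT[B5] (row B5 above).

Answer: {a: ⊤, b: ⊤, c: -, d: ⊤, e: ⊤, f: ⊤}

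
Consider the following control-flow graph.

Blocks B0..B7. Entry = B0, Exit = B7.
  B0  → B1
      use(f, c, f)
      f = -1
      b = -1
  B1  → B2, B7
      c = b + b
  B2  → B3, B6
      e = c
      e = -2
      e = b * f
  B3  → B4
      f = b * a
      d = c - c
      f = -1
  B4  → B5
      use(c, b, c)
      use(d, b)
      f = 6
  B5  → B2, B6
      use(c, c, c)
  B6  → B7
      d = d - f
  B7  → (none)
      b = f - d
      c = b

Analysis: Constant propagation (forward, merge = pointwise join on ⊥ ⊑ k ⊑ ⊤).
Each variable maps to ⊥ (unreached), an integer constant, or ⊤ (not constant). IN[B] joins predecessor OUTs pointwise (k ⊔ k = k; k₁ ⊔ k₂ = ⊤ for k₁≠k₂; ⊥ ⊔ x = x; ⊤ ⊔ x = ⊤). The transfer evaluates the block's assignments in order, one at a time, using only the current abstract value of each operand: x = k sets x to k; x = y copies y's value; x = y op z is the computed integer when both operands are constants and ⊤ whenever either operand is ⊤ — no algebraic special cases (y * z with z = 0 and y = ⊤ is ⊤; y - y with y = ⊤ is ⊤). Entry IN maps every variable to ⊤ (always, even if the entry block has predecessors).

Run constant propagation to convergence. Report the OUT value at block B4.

Answer: {a: ⊤, b: -1, c: -2, d: 0, e: ⊤, f: 6}

Trace:
Per-block solution:
  B0:   IN=(all ⊤)   OUT={b:-1, f:-1; rest ⊤}
  B1:   IN={b:-1, f:-1; rest ⊤}   OUT={b:-1, c:-2, f:-1; rest ⊤}
  B2:   IN={b:-1, c:-2; rest ⊤}   OUT={b:-1, c:-2; rest ⊤}
  B3:   IN={b:-1, c:-2; rest ⊤}   OUT={b:-1, c:-2, d:0, f:-1; rest ⊤}
  B4:   IN={b:-1, c:-2, d:0, f:-1; rest ⊤}   OUT={b:-1, c:-2, d:0, f:6; rest ⊤}
  B5:   IN={b:-1, c:-2, d:0, f:6; rest ⊤}   OUT={b:-1, c:-2, d:0, f:6; rest ⊤}
  B6:   IN={b:-1, c:-2; rest ⊤}   OUT={b:-1, c:-2; rest ⊤}
  B7:   IN={b:-1, c:-2; rest ⊤}   OUT=(all ⊤)

Merge at B4: IN[B4] = OUT[B3] = {a: ⊤, b: -1, c: -2, d: 0, e: ⊤, f: -1}
Applying B4's transfer function to that IN value gives OUT[B4] (row B4 above).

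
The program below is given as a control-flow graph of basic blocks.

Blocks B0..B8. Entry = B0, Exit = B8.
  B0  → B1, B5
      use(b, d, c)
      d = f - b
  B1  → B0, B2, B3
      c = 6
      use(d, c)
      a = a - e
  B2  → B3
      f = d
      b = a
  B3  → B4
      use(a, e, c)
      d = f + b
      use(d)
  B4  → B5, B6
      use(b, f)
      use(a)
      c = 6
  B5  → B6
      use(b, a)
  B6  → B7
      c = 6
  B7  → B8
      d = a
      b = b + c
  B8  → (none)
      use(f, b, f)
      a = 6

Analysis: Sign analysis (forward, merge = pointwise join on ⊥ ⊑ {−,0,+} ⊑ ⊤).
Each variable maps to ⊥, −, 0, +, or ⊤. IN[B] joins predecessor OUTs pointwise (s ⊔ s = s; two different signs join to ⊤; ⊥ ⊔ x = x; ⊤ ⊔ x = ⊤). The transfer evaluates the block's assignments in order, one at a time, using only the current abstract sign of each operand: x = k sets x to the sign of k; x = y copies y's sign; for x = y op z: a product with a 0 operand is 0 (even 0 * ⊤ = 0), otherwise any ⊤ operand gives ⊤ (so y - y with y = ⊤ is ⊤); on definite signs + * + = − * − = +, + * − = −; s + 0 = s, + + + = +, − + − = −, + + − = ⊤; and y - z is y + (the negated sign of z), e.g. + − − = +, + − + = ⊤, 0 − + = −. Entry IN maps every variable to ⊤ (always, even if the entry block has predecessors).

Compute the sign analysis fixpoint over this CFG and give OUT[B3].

Answer: {a: ⊤, b: ⊤, c: +, d: ⊤, e: ⊤, f: ⊤}

Working:
Per-block solution:
  B0: | IN=(all ⊤) | OUT=(all ⊤)
  B1: | IN=(all ⊤) | OUT={c:+; rest ⊤}
  B2: | IN={c:+; rest ⊤} | OUT={c:+; rest ⊤}
  B3: | IN={c:+; rest ⊤} | OUT={c:+; rest ⊤}
  B4: | IN={c:+; rest ⊤} | OUT={c:+; rest ⊤}
  B5: | IN=(all ⊤) | OUT=(all ⊤)
  B6: | IN=(all ⊤) | OUT={c:+; rest ⊤}
  B7: | IN={c:+; rest ⊤} | OUT={c:+; rest ⊤}
  B8: | IN={c:+; rest ⊤} | OUT={a:+, c:+; rest ⊤}

Merge at B3: IN[B3] = OUT[B1] ⊔ OUT[B2] = {a: ⊤, b: ⊤, c: +, d: ⊤, e: ⊤, f: ⊤}
Applying B3's transfer function to that IN value gives OUT[B3] (row B3 above).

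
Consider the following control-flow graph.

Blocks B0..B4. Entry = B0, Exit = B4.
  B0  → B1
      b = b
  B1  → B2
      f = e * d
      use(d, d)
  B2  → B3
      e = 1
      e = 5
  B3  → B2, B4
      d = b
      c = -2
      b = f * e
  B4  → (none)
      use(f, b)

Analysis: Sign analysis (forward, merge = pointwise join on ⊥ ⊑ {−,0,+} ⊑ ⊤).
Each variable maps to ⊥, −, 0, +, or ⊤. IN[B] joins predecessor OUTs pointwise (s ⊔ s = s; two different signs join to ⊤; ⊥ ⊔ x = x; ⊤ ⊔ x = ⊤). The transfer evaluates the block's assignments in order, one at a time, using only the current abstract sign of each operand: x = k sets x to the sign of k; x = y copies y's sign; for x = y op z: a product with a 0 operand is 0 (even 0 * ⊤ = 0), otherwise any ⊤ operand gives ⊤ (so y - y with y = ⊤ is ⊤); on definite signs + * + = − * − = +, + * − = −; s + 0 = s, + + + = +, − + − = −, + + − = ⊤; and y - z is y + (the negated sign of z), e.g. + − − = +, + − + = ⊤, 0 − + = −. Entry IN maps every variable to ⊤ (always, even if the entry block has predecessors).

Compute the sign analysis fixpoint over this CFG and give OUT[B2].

Per-block solution:
  B0:  IN=(all ⊤)  OUT=(all ⊤)
  B1:  IN=(all ⊤)  OUT=(all ⊤)
  B2:  IN=(all ⊤)  OUT={e:+; rest ⊤}
  B3:  IN={e:+; rest ⊤}  OUT={c:-, e:+; rest ⊤}
  B4:  IN={c:-, e:+; rest ⊤}  OUT={c:-, e:+; rest ⊤}

Merge at B2: IN[B2] = OUT[B1] ⊔ OUT[B3] = {a: ⊤, b: ⊤, c: ⊤, d: ⊤, e: ⊤, f: ⊤}
Applying B2's transfer function to that IN value gives OUT[B2] (row B2 above).

Answer: {a: ⊤, b: ⊤, c: ⊤, d: ⊤, e: +, f: ⊤}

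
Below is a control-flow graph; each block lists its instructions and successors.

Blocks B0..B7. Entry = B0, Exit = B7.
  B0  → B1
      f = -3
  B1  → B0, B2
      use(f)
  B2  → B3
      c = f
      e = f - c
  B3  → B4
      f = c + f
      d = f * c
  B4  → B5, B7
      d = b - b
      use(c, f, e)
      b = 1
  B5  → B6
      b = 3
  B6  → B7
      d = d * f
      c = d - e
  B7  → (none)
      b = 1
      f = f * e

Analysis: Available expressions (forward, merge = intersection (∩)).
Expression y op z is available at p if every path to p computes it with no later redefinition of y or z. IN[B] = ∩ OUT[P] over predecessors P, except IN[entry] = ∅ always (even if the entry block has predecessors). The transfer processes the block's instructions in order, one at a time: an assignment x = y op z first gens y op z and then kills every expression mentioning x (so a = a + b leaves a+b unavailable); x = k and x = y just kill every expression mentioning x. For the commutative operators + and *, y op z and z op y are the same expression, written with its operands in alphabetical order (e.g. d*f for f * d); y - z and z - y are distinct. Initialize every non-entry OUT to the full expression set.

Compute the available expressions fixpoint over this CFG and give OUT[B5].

Answer: {c*f}

Trace:
Per-block solution:
  B0: | IN={} | OUT={}
  B1: | IN={} | OUT={}
  B2: | IN={} | OUT={f-c}
  B3: | IN={f-c} | OUT={c*f}
  B4: | IN={c*f} | OUT={c*f}
  B5: | IN={c*f} | OUT={c*f}
  B6: | IN={c*f} | OUT={d-e}
  B7: | IN={} | OUT={}

Merge at B5: IN[B5] = OUT[B4] = {c*f}
Applying B5's transfer function to that IN value gives OUT[B5] (row B5 above).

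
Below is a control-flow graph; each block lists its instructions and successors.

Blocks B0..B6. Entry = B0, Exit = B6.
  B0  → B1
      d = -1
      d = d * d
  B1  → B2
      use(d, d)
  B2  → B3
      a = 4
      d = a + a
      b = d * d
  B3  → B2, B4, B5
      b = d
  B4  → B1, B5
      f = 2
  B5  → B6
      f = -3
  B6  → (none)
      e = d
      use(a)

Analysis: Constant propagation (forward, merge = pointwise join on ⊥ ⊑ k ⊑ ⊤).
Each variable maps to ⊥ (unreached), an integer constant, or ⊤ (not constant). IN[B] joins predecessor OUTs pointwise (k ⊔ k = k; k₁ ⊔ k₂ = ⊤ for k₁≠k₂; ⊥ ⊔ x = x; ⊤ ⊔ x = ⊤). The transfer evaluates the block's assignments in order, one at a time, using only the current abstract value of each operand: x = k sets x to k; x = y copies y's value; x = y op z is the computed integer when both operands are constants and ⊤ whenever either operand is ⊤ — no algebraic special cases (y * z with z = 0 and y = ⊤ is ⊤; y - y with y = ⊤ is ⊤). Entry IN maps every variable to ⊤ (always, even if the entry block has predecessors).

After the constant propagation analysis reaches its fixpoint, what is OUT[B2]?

Converged values:
  B0:   IN=(all ⊤)   OUT={d:1; rest ⊤}
  B1:   IN=(all ⊤)   OUT=(all ⊤)
  B2:   IN=(all ⊤)   OUT={a:4, b:64, d:8; rest ⊤}
  B3:   IN={a:4, b:64, d:8; rest ⊤}   OUT={a:4, b:8, d:8; rest ⊤}
  B4:   IN={a:4, b:8, d:8; rest ⊤}   OUT={a:4, b:8, d:8, f:2; rest ⊤}
  B5:   IN={a:4, b:8, d:8; rest ⊤}   OUT={a:4, b:8, d:8, f:-3; rest ⊤}
  B6:   IN={a:4, b:8, d:8, f:-3; rest ⊤}   OUT={a:4, b:8, d:8, e:8, f:-3; rest ⊤}

Merge at B2: IN[B2] = OUT[B1] ⊔ OUT[B3] = {a: ⊤, b: ⊤, c: ⊤, d: ⊤, e: ⊤, f: ⊤}
Applying B2's transfer function to that IN value gives OUT[B2] (row B2 above).

Answer: {a: 4, b: 64, c: ⊤, d: 8, e: ⊤, f: ⊤}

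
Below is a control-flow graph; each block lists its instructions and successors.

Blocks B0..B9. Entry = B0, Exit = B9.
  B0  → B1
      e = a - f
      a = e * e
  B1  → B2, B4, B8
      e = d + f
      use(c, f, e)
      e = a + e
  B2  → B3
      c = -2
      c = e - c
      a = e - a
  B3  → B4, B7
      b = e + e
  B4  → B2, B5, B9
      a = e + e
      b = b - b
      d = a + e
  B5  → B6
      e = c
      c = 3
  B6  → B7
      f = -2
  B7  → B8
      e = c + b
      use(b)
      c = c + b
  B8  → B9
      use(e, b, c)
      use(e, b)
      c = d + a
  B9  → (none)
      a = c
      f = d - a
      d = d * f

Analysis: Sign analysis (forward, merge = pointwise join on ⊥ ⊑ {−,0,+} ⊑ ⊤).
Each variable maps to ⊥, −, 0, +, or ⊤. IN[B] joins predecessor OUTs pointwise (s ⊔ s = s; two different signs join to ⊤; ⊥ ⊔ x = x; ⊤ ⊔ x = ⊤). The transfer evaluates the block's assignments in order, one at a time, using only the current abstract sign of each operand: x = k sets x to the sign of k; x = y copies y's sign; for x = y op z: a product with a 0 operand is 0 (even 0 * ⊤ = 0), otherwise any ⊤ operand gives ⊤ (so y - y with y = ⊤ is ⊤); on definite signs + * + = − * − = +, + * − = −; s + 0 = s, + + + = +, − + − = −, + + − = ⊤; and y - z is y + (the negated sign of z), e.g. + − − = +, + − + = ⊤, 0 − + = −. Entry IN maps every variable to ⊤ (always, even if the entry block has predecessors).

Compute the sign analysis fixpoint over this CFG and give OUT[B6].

Answer: {a: ⊤, b: ⊤, c: +, d: ⊤, e: ⊤, f: -}

Derivation:
Per-block solution:
  B0: | IN=(all ⊤) | OUT=(all ⊤)
  B1: | IN=(all ⊤) | OUT=(all ⊤)
  B2: | IN=(all ⊤) | OUT=(all ⊤)
  B3: | IN=(all ⊤) | OUT=(all ⊤)
  B4: | IN=(all ⊤) | OUT=(all ⊤)
  B5: | IN=(all ⊤) | OUT={c:+; rest ⊤}
  B6: | IN={c:+; rest ⊤} | OUT={c:+, f:-; rest ⊤}
  B7: | IN=(all ⊤) | OUT=(all ⊤)
  B8: | IN=(all ⊤) | OUT=(all ⊤)
  B9: | IN=(all ⊤) | OUT=(all ⊤)

Merge at B6: IN[B6] = OUT[B5] = {a: ⊤, b: ⊤, c: +, d: ⊤, e: ⊤, f: ⊤}
Applying B6's transfer function to that IN value gives OUT[B6] (row B6 above).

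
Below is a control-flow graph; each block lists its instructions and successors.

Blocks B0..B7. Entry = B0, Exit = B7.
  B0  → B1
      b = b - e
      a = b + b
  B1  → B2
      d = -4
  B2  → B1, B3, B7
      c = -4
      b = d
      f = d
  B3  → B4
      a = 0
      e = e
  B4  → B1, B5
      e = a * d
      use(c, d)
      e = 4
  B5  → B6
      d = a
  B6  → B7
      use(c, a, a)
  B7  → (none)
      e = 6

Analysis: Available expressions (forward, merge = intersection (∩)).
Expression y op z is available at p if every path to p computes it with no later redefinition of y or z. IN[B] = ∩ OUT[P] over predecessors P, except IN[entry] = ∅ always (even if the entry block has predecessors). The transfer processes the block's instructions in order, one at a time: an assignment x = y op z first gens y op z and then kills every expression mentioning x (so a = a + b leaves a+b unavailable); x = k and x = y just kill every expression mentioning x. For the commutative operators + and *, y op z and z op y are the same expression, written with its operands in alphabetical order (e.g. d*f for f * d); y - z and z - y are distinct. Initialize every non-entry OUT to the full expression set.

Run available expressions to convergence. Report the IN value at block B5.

Per-block solution:
  B0:   IN={}   OUT={b+b}
  B1:   IN={}   OUT={}
  B2:   IN={}   OUT={}
  B3:   IN={}   OUT={}
  B4:   IN={}   OUT={a*d}
  B5:   IN={a*d}   OUT={}
  B6:   IN={}   OUT={}
  B7:   IN={}   OUT={}

Merge at B5: IN[B5] = OUT[B4] = {a*d}

Answer: {a*d}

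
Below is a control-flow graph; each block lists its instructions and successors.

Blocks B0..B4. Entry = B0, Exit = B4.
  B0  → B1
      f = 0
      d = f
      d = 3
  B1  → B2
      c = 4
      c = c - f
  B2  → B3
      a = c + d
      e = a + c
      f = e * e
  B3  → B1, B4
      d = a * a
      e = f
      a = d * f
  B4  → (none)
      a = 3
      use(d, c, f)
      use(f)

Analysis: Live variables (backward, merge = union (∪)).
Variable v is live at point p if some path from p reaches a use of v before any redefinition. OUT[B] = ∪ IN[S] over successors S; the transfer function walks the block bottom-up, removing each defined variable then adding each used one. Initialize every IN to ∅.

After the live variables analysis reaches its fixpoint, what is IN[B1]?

Per-block solution:
  B0: | IN={} | OUT={d, f}
  B1: | IN={d, f} | OUT={c, d}
  B2: | IN={c, d} | OUT={a, c, f}
  B3: | IN={a, c, f} | OUT={c, d, f}
  B4: | IN={c, d, f} | OUT={}

Merge at B1: OUT[B1] = IN[B2] = {c, d}
Applying B1's transfer function to that OUT value gives IN[B1] (row B1 above).

Answer: {d, f}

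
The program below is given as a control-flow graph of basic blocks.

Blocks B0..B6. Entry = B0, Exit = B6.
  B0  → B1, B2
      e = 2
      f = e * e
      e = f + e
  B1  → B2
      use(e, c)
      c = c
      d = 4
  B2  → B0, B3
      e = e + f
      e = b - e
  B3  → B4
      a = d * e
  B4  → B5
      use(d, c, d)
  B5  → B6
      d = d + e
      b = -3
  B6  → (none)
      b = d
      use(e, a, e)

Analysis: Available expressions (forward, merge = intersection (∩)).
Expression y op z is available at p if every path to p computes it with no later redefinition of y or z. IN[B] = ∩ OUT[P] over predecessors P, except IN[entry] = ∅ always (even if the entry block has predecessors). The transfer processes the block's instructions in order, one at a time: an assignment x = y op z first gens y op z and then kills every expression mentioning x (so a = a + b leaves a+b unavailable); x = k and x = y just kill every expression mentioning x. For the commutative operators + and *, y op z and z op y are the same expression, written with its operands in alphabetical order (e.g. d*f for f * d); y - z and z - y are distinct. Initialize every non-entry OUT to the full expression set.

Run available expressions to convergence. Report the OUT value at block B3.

Answer: {d*e}

Trace:
Fixpoint table:
  B0:   IN={}   OUT={}
  B1:   IN={}   OUT={}
  B2:   IN={}   OUT={}
  B3:   IN={}   OUT={d*e}
  B4:   IN={d*e}   OUT={d*e}
  B5:   IN={d*e}   OUT={}
  B6:   IN={}   OUT={}

Merge at B3: IN[B3] = OUT[B2] = {}
Applying B3's transfer function to that IN value gives OUT[B3] (row B3 above).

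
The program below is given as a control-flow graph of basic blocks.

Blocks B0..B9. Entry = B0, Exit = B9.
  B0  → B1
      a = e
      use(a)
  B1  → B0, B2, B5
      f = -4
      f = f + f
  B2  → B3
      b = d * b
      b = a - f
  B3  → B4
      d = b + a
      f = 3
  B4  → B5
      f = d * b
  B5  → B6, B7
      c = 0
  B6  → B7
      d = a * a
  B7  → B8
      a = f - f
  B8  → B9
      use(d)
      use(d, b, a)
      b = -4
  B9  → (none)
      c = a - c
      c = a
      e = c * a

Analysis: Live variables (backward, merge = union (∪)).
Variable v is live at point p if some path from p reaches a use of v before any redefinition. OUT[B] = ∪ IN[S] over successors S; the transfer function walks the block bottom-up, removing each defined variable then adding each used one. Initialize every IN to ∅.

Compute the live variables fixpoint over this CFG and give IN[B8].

Per-block solution:
  B0:   IN={b, d, e}   OUT={a, b, d, e}
  B1:   IN={a, b, d, e}   OUT={a, b, d, e, f}
  B2:   IN={a, b, d, f}   OUT={a, b}
  B3:   IN={a, b}   OUT={a, b, d}
  B4:   IN={a, b, d}   OUT={a, b, d, f}
  B5:   IN={a, b, d, f}   OUT={a, b, c, d, f}
  B6:   IN={a, b, c, f}   OUT={b, c, d, f}
  B7:   IN={b, c, d, f}   OUT={a, b, c, d}
  B8:   IN={a, b, c, d}   OUT={a, c}
  B9:   IN={a, c}   OUT={}

Merge at B8: OUT[B8] = IN[B9] = {a, c}
Applying B8's transfer function to that OUT value gives IN[B8] (row B8 above).

Answer: {a, b, c, d}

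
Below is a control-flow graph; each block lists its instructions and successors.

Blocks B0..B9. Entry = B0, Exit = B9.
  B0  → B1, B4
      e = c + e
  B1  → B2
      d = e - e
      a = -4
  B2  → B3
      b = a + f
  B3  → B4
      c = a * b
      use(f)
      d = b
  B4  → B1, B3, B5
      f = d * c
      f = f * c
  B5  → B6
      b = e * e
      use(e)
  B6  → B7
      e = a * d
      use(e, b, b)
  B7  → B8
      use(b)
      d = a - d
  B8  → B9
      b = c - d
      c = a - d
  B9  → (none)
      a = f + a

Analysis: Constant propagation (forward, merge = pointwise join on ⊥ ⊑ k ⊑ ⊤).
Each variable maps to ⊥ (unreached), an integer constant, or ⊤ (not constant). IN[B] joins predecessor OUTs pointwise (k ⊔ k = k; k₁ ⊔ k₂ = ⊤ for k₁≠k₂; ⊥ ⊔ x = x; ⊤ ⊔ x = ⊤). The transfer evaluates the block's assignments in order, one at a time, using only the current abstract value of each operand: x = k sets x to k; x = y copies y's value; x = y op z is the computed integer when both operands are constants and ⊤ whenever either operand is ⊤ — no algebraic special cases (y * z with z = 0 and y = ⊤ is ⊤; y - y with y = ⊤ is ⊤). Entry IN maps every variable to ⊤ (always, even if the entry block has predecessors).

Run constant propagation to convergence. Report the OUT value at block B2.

Answer: {a: -4, b: ⊤, c: ⊤, d: ⊤, e: ⊤, f: ⊤}

Derivation:
Converged values:
  B0:   IN=(all ⊤)   OUT=(all ⊤)
  B1:   IN=(all ⊤)   OUT={a:-4; rest ⊤}
  B2:   IN={a:-4; rest ⊤}   OUT={a:-4; rest ⊤}
  B3:   IN=(all ⊤)   OUT=(all ⊤)
  B4:   IN=(all ⊤)   OUT=(all ⊤)
  B5:   IN=(all ⊤)   OUT=(all ⊤)
  B6:   IN=(all ⊤)   OUT=(all ⊤)
  B7:   IN=(all ⊤)   OUT=(all ⊤)
  B8:   IN=(all ⊤)   OUT=(all ⊤)
  B9:   IN=(all ⊤)   OUT=(all ⊤)

Merge at B2: IN[B2] = OUT[B1] = {a: -4, b: ⊤, c: ⊤, d: ⊤, e: ⊤, f: ⊤}
Applying B2's transfer function to that IN value gives OUT[B2] (row B2 above).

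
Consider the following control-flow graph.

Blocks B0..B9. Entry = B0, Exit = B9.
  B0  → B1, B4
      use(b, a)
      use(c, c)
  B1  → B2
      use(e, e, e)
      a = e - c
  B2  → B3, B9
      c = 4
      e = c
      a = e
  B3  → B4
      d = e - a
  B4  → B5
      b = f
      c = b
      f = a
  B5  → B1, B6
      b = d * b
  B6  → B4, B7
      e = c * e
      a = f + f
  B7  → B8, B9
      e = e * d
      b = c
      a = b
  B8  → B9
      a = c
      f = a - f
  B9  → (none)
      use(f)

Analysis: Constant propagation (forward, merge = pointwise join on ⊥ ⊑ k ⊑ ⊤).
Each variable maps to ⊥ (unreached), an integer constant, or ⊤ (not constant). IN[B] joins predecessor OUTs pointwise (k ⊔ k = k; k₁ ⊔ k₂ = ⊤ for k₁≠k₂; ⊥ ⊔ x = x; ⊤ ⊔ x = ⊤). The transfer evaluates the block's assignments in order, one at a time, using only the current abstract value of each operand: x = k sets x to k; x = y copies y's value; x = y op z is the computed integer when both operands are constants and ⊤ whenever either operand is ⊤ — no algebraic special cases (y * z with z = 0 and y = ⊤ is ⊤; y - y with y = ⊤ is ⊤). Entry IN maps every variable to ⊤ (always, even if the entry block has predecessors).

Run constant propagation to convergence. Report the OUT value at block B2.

Fixpoint table:
  B0: | IN=(all ⊤) | OUT=(all ⊤)
  B1: | IN=(all ⊤) | OUT=(all ⊤)
  B2: | IN=(all ⊤) | OUT={a:4, c:4, e:4; rest ⊤}
  B3: | IN={a:4, c:4, e:4; rest ⊤} | OUT={a:4, c:4, d:0, e:4; rest ⊤}
  B4: | IN=(all ⊤) | OUT=(all ⊤)
  B5: | IN=(all ⊤) | OUT=(all ⊤)
  B6: | IN=(all ⊤) | OUT=(all ⊤)
  B7: | IN=(all ⊤) | OUT=(all ⊤)
  B8: | IN=(all ⊤) | OUT=(all ⊤)
  B9: | IN=(all ⊤) | OUT=(all ⊤)

Merge at B2: IN[B2] = OUT[B1] = {a: ⊤, b: ⊤, c: ⊤, d: ⊤, e: ⊤, f: ⊤}
Applying B2's transfer function to that IN value gives OUT[B2] (row B2 above).

Answer: {a: 4, b: ⊤, c: 4, d: ⊤, e: 4, f: ⊤}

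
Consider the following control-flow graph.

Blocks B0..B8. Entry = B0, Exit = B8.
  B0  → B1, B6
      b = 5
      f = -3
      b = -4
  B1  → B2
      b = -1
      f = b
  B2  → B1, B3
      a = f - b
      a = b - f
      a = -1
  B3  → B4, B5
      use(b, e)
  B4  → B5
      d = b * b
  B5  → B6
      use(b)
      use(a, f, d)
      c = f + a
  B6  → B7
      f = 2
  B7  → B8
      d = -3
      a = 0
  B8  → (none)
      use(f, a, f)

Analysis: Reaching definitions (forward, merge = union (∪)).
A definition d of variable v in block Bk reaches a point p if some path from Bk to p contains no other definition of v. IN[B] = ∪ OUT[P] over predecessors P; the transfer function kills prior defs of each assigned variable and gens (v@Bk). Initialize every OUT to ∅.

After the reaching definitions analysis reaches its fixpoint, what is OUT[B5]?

Converged values:
  B0:  IN={}  OUT={b@B0, f@B0}
  B1:  IN={a@B2, b@B0, b@B1, f@B0, f@B1}  OUT={a@B2, b@B1, f@B1}
  B2:  IN={a@B2, b@B1, f@B1}  OUT={a@B2, b@B1, f@B1}
  B3:  IN={a@B2, b@B1, f@B1}  OUT={a@B2, b@B1, f@B1}
  B4:  IN={a@B2, b@B1, f@B1}  OUT={a@B2, b@B1, d@B4, f@B1}
  B5:  IN={a@B2, b@B1, d@B4, f@B1}  OUT={a@B2, b@B1, c@B5, d@B4, f@B1}
  B6:  IN={a@B2, b@B0, b@B1, c@B5, d@B4, f@B0, f@B1}  OUT={a@B2, b@B0, b@B1, c@B5, d@B4, f@B6}
  B7:  IN={a@B2, b@B0, b@B1, c@B5, d@B4, f@B6}  OUT={a@B7, b@B0, b@B1, c@B5, d@B7, f@B6}
  B8:  IN={a@B7, b@B0, b@B1, c@B5, d@B7, f@B6}  OUT={a@B7, b@B0, b@B1, c@B5, d@B7, f@B6}

Merge at B5: IN[B5] = OUT[B3] ⊔ OUT[B4] = {a@B2, b@B1, d@B4, f@B1}
Applying B5's transfer function to that IN value gives OUT[B5] (row B5 above).

Answer: {a@B2, b@B1, c@B5, d@B4, f@B1}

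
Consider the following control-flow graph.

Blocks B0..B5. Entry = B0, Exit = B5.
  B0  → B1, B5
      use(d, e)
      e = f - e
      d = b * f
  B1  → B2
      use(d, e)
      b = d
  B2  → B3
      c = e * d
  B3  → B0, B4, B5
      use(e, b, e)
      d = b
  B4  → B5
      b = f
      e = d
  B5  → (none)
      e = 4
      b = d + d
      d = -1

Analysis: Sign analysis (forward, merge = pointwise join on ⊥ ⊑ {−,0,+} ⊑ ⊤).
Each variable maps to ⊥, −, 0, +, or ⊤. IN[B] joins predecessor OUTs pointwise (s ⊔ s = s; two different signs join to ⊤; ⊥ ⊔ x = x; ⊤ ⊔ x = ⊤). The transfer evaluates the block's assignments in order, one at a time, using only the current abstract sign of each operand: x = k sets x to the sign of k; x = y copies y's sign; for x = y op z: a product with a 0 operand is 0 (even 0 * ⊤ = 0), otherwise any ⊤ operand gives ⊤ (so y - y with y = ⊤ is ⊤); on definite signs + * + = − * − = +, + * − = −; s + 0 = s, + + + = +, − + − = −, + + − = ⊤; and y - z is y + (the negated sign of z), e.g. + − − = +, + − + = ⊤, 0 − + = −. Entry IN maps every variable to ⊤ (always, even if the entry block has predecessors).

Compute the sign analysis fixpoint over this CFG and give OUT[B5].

Answer: {a: ⊤, b: ⊤, c: ⊤, d: -, e: +, f: ⊤}

Trace:
Fixpoint table:
  B0: | IN=(all ⊤) | OUT=(all ⊤)
  B1: | IN=(all ⊤) | OUT=(all ⊤)
  B2: | IN=(all ⊤) | OUT=(all ⊤)
  B3: | IN=(all ⊤) | OUT=(all ⊤)
  B4: | IN=(all ⊤) | OUT=(all ⊤)
  B5: | IN=(all ⊤) | OUT={d:-, e:+; rest ⊤}

Merge at B5: IN[B5] = OUT[B0] ⊔ OUT[B3] ⊔ OUT[B4] = {a: ⊤, b: ⊤, c: ⊤, d: ⊤, e: ⊤, f: ⊤}
Applying B5's transfer function to that IN value gives OUT[B5] (row B5 above).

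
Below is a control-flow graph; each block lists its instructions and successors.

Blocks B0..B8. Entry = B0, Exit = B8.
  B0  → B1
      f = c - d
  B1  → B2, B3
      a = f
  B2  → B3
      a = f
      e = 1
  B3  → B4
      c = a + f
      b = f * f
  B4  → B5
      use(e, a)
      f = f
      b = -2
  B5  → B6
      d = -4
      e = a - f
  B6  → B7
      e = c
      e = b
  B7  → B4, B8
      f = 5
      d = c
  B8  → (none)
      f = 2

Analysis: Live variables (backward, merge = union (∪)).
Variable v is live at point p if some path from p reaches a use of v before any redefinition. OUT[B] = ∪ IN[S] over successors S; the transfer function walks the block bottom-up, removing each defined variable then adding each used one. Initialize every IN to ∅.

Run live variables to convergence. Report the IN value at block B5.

Answer: {a, b, c, f}

Working:
Fixpoint table:
  B0:  IN={c, d, e}  OUT={e, f}
  B1:  IN={e, f}  OUT={a, e, f}
  B2:  IN={f}  OUT={a, e, f}
  B3:  IN={a, e, f}  OUT={a, c, e, f}
  B4:  IN={a, c, e, f}  OUT={a, b, c, f}
  B5:  IN={a, b, c, f}  OUT={a, b, c}
  B6:  IN={a, b, c}  OUT={a, c, e}
  B7:  IN={a, c, e}  OUT={a, c, e, f}
  B8:  IN={}  OUT={}

Merge at B5: OUT[B5] = IN[B6] = {a, b, c}
Applying B5's transfer function to that OUT value gives IN[B5] (row B5 above).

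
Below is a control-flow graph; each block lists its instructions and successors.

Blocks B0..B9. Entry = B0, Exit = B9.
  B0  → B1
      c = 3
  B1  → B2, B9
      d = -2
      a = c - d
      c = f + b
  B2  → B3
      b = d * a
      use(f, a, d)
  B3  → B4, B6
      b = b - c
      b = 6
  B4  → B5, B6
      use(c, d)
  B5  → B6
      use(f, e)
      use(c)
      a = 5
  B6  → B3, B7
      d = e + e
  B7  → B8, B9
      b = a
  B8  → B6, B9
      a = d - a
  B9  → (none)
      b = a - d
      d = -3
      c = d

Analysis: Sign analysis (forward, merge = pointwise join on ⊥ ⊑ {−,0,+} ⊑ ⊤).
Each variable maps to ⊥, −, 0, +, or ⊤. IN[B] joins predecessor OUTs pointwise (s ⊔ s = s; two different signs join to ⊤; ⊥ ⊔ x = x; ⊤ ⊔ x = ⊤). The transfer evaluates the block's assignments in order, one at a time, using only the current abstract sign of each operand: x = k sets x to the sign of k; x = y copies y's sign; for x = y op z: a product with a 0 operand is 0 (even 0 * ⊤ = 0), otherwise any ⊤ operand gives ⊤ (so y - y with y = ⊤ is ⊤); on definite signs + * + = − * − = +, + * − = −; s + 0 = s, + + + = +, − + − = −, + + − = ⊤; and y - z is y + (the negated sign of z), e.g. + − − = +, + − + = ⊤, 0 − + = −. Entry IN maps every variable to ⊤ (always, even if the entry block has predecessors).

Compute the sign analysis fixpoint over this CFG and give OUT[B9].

Answer: {a: ⊤, b: ⊤, c: -, d: -, e: ⊤, f: ⊤}

Derivation:
Fixpoint table:
  B0: | IN=(all ⊤) | OUT={c:+; rest ⊤}
  B1: | IN={c:+; rest ⊤} | OUT={a:+, d:-; rest ⊤}
  B2: | IN={a:+, d:-; rest ⊤} | OUT={a:+, b:-, d:-; rest ⊤}
  B3: | IN=(all ⊤) | OUT={b:+; rest ⊤}
  B4: | IN={b:+; rest ⊤} | OUT={b:+; rest ⊤}
  B5: | IN={b:+; rest ⊤} | OUT={a:+, b:+; rest ⊤}
  B6: | IN=(all ⊤) | OUT=(all ⊤)
  B7: | IN=(all ⊤) | OUT=(all ⊤)
  B8: | IN=(all ⊤) | OUT=(all ⊤)
  B9: | IN=(all ⊤) | OUT={c:-, d:-; rest ⊤}

Merge at B9: IN[B9] = OUT[B1] ⊔ OUT[B7] ⊔ OUT[B8] = {a: ⊤, b: ⊤, c: ⊤, d: ⊤, e: ⊤, f: ⊤}
Applying B9's transfer function to that IN value gives OUT[B9] (row B9 above).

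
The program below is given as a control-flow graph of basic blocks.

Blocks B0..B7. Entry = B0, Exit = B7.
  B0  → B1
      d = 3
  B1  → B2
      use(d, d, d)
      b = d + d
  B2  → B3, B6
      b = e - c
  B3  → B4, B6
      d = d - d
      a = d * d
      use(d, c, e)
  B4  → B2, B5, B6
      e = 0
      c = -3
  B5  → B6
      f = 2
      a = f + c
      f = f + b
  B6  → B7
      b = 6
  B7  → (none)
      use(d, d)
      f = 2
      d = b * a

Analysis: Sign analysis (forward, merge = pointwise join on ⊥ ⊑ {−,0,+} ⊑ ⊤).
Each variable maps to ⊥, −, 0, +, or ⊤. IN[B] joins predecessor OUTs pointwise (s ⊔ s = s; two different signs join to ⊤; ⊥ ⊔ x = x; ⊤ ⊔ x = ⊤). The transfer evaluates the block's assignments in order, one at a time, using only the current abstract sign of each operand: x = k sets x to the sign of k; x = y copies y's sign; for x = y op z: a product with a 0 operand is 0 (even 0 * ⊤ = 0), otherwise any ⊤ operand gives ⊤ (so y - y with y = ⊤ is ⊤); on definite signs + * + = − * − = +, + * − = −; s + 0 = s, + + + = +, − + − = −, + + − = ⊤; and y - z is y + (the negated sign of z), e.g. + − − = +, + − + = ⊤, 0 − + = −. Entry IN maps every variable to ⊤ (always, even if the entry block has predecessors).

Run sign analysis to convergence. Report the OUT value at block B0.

Answer: {a: ⊤, b: ⊤, c: ⊤, d: +, e: ⊤, f: ⊤}

Trace:
Fixpoint table:
  B0: | IN=(all ⊤) | OUT={d:+; rest ⊤}
  B1: | IN={d:+; rest ⊤} | OUT={b:+, d:+; rest ⊤}
  B2: | IN=(all ⊤) | OUT=(all ⊤)
  B3: | IN=(all ⊤) | OUT=(all ⊤)
  B4: | IN=(all ⊤) | OUT={c:-, e:0; rest ⊤}
  B5: | IN={c:-, e:0; rest ⊤} | OUT={c:-, e:0; rest ⊤}
  B6: | IN=(all ⊤) | OUT={b:+; rest ⊤}
  B7: | IN={b:+; rest ⊤} | OUT={b:+, f:+; rest ⊤}

B0 is the boundary node: IN[B0] = {a: ⊤, b: ⊤, c: ⊤, d: ⊤, e: ⊤, f: ⊤}
Applying B0's transfer function to that IN value gives OUT[B0] (row B0 above).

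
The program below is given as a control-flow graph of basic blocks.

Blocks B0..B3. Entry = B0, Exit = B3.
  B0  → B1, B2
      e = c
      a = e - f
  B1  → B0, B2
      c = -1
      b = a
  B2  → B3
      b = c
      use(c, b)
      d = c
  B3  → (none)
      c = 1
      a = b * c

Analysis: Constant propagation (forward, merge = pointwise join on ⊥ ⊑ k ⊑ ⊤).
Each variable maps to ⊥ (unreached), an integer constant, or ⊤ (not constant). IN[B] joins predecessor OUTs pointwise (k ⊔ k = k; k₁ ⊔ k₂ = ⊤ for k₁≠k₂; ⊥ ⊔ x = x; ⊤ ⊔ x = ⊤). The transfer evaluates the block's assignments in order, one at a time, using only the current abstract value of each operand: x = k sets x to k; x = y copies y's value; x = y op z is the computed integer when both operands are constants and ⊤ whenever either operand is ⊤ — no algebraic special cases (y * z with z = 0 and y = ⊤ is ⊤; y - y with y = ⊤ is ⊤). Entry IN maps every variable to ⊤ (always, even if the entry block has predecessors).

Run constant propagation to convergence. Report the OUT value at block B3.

Answer: {a: ⊤, b: ⊤, c: 1, d: ⊤, e: ⊤, f: ⊤}

Derivation:
Per-block solution:
  B0:  IN=(all ⊤)  OUT=(all ⊤)
  B1:  IN=(all ⊤)  OUT={c:-1; rest ⊤}
  B2:  IN=(all ⊤)  OUT=(all ⊤)
  B3:  IN=(all ⊤)  OUT={c:1; rest ⊤}

Merge at B3: IN[B3] = OUT[B2] = {a: ⊤, b: ⊤, c: ⊤, d: ⊤, e: ⊤, f: ⊤}
Applying B3's transfer function to that IN value gives OUT[B3] (row B3 above).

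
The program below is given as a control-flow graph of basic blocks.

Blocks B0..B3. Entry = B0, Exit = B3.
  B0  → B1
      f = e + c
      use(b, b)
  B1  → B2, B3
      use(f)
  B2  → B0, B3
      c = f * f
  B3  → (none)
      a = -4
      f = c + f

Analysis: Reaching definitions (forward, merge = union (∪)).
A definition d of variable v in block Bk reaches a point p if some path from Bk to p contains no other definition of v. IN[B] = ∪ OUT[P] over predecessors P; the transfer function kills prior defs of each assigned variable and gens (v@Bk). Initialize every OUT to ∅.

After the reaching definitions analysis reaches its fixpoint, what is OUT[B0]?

Answer: {c@B2, f@B0}

Derivation:
Converged values:
  B0:  IN={c@B2, f@B0}  OUT={c@B2, f@B0}
  B1:  IN={c@B2, f@B0}  OUT={c@B2, f@B0}
  B2:  IN={c@B2, f@B0}  OUT={c@B2, f@B0}
  B3:  IN={c@B2, f@B0}  OUT={a@B3, c@B2, f@B3}

Merge at B0 (entry node, so the boundary value {} is joined with the incoming edge(s)): IN[B0] = {} ⊔ OUT[B2] = {c@B2, f@B0}
Applying B0's transfer function to that IN value gives OUT[B0] (row B0 above).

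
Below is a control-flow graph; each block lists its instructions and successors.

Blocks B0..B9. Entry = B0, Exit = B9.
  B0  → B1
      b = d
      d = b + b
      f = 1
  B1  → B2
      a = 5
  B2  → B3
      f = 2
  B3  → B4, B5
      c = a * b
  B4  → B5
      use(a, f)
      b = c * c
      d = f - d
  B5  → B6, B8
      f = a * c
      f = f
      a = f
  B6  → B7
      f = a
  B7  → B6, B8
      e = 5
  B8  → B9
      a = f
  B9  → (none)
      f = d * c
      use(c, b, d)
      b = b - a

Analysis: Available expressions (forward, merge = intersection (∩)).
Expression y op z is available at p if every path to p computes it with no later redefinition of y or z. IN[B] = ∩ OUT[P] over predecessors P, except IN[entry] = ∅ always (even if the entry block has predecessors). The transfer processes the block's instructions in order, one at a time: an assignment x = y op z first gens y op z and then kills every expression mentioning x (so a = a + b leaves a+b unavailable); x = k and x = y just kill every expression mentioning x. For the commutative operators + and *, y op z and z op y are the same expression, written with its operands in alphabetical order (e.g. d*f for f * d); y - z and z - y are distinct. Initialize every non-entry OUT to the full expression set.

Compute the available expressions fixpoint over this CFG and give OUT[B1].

Per-block solution:
  B0:  IN={}  OUT={b+b}
  B1:  IN={b+b}  OUT={b+b}
  B2:  IN={b+b}  OUT={b+b}
  B3:  IN={b+b}  OUT={a*b, b+b}
  B4:  IN={a*b, b+b}  OUT={c*c}
  B5:  IN={}  OUT={}
  B6:  IN={}  OUT={}
  B7:  IN={}  OUT={}
  B8:  IN={}  OUT={}
  B9:  IN={}  OUT={c*d}

Merge at B1: IN[B1] = OUT[B0] = {b+b}
Applying B1's transfer function to that IN value gives OUT[B1] (row B1 above).

Answer: {b+b}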